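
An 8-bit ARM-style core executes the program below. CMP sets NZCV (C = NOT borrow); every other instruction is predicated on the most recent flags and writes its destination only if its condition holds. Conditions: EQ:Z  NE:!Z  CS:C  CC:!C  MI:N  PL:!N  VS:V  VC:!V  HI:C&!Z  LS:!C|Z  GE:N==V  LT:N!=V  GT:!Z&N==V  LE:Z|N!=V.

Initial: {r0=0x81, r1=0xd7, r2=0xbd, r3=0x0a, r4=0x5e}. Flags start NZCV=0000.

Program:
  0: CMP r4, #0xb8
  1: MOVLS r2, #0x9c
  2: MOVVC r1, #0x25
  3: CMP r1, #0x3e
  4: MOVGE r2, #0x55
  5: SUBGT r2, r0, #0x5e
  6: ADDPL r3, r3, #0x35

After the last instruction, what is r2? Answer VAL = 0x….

[0] flags=1001 → (cmp)
[1] flags=1001 LS?T → r2=0x9c
[2] flags=1001 VC?F → skip
[3] flags=1010 → (cmp)
[4] flags=1010 GE?F → skip
[5] flags=1010 GT?F → skip
[6] flags=1010 PL?F → skip

VAL = 0x9c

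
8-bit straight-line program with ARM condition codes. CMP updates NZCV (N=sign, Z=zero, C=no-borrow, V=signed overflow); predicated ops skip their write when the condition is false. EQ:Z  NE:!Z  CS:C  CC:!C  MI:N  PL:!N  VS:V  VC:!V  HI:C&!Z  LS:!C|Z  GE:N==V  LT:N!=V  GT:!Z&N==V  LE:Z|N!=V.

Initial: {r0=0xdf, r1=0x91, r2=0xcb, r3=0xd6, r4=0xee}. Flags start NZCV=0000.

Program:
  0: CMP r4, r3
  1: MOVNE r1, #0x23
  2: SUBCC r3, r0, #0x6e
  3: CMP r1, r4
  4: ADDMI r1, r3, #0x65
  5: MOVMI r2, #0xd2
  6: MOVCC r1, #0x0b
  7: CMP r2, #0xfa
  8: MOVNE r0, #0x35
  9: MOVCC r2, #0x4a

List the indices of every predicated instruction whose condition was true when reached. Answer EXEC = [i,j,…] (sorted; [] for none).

0: ✓ CMP  NZCV=0010
1: ✓ MOVNE  r1←0x23
2: · SUBCC
3: ✓ CMP  NZCV=0000
4: · ADDMI
5: · MOVMI
6: ✓ MOVCC  r1←0x0b
7: ✓ CMP  NZCV=1000
8: ✓ MOVNE  r0←0x35
9: ✓ MOVCC  r2←0x4a

EXEC = [1,6,8,9]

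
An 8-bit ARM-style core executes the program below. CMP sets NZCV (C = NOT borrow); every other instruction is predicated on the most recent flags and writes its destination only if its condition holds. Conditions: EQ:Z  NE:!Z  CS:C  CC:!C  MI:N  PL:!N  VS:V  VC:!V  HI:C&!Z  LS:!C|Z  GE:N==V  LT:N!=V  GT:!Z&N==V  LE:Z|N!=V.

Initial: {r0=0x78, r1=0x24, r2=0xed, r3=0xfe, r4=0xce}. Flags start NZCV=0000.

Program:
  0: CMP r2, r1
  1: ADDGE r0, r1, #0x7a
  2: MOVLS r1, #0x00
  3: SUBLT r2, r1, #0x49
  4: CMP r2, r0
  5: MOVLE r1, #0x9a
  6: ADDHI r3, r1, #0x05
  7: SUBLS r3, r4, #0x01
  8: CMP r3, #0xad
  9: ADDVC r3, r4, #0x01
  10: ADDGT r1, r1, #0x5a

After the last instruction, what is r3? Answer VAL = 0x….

0: ✓ CMP  NZCV=1010
1: · ADDGE
2: · MOVLS
3: ✓ SUBLT  r2←0xdb
4: ✓ CMP  NZCV=0011
5: ✓ MOVLE  r1←0x9a
6: ✓ ADDHI  r3←0x9f
7: · SUBLS
8: ✓ CMP  NZCV=1000
9: ✓ ADDVC  r3←0xcf
10: · ADDGT

VAL = 0xcf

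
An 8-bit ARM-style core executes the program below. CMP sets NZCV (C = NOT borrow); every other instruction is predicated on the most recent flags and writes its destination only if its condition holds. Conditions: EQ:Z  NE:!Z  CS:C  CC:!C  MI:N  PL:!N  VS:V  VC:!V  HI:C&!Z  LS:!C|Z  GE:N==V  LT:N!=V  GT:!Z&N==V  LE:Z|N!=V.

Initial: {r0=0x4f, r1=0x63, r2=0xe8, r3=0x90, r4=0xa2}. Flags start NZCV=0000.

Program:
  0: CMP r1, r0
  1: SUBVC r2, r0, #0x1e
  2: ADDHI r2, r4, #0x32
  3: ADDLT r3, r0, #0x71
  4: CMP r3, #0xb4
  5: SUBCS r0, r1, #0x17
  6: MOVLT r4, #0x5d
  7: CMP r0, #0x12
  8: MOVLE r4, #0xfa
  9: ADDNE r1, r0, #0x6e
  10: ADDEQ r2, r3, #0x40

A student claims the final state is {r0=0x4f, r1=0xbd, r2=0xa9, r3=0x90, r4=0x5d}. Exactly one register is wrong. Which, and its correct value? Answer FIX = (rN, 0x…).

0: ✓ CMP  NZCV=0010
1: ✓ SUBVC  r2←0x31
2: ✓ ADDHI  r2←0xd4
3: · ADDLT
4: ✓ CMP  NZCV=1000
5: · SUBCS
6: ✓ MOVLT  r4←0x5d
7: ✓ CMP  NZCV=0010
8: · MOVLE
9: ✓ ADDNE  r1←0xbd
10: · ADDEQ

FIX = (r2, 0xd4)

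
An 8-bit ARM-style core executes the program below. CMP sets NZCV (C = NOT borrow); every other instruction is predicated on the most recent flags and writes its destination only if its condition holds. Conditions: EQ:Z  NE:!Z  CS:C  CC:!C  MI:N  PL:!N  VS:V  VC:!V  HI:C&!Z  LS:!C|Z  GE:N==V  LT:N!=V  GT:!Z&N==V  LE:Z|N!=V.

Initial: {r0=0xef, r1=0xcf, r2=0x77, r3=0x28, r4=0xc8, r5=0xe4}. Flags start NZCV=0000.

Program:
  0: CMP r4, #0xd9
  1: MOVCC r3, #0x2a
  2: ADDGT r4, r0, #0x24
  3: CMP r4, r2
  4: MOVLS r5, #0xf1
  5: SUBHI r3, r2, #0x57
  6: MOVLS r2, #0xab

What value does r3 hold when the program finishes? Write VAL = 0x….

VAL = 0x20

[0] flags=1000 → (cmp)
[1] flags=1000 CC?T → r3=0x2a
[2] flags=1000 GT?F → skip
[3] flags=0011 → (cmp)
[4] flags=0011 LS?F → skip
[5] flags=0011 HI?T → r3=0x20
[6] flags=0011 LS?F → skip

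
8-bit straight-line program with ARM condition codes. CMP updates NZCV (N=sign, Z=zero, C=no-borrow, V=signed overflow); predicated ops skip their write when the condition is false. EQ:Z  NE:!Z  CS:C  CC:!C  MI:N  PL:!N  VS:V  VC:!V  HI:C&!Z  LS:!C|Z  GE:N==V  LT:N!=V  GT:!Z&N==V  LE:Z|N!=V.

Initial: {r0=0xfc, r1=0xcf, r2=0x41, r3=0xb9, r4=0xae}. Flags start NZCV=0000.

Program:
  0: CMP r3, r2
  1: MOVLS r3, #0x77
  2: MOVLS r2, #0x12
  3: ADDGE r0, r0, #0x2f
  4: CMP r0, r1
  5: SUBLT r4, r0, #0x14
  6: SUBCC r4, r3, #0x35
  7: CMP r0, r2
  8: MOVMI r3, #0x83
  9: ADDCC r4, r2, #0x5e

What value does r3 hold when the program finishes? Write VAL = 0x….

0: ✓ CMP  NZCV=0011
1: · MOVLS
2: · MOVLS
3: · ADDGE
4: ✓ CMP  NZCV=0010
5: · SUBLT
6: · SUBCC
7: ✓ CMP  NZCV=1010
8: ✓ MOVMI  r3←0x83
9: · ADDCC

VAL = 0x83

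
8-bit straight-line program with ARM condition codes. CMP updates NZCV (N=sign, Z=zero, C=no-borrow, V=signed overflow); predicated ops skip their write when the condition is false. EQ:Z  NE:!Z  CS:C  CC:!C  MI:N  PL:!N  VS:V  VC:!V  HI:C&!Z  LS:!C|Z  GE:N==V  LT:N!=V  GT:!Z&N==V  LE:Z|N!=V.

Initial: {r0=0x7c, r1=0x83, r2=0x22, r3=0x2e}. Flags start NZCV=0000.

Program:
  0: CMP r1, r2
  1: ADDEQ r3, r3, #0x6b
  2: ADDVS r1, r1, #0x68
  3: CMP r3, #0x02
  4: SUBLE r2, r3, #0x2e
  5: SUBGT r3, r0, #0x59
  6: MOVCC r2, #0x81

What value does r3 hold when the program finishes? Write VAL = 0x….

VAL = 0x23

0: ✓ CMP  NZCV=0011
1: · ADDEQ
2: ✓ ADDVS  r1←0xeb
3: ✓ CMP  NZCV=0010
4: · SUBLE
5: ✓ SUBGT  r3←0x23
6: · MOVCC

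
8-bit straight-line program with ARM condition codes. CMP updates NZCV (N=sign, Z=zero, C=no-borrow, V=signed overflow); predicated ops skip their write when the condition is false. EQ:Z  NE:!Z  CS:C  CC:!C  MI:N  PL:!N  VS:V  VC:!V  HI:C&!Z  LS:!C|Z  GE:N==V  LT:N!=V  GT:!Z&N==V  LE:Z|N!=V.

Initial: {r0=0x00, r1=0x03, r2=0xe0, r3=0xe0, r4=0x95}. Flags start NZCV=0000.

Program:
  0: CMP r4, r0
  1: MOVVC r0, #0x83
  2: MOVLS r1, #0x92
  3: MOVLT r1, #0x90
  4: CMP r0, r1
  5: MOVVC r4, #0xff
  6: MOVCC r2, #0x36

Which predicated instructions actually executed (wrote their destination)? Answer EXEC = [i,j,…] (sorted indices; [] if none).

0: ✓ CMP  NZCV=1010
1: ✓ MOVVC  r0←0x83
2: · MOVLS
3: ✓ MOVLT  r1←0x90
4: ✓ CMP  NZCV=1000
5: ✓ MOVVC  r4←0xff
6: ✓ MOVCC  r2←0x36

EXEC = [1,3,5,6]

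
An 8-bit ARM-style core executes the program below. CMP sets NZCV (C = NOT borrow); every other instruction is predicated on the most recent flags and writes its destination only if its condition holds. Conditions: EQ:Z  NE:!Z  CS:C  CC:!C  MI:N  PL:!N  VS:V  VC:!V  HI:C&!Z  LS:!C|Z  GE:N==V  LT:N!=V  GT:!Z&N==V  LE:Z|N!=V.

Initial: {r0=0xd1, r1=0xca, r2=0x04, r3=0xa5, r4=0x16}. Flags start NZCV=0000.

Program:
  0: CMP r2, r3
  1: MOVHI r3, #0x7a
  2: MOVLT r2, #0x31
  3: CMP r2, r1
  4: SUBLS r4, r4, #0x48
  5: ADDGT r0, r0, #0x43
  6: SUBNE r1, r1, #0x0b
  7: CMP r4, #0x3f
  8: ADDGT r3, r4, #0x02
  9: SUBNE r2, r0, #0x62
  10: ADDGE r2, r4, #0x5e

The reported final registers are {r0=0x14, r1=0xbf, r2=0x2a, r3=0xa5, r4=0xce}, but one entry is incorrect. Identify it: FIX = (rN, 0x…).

[0] flags=0000 → (cmp)
[1] flags=0000 HI?F → skip
[2] flags=0000 LT?F → skip
[3] flags=0000 → (cmp)
[4] flags=0000 LS?T → r4=0xce
[5] flags=0000 GT?T → r0=0x14
[6] flags=0000 NE?T → r1=0xbf
[7] flags=1010 → (cmp)
[8] flags=1010 GT?F → skip
[9] flags=1010 NE?T → r2=0xb2
[10] flags=1010 GE?F → skip

FIX = (r2, 0xb2)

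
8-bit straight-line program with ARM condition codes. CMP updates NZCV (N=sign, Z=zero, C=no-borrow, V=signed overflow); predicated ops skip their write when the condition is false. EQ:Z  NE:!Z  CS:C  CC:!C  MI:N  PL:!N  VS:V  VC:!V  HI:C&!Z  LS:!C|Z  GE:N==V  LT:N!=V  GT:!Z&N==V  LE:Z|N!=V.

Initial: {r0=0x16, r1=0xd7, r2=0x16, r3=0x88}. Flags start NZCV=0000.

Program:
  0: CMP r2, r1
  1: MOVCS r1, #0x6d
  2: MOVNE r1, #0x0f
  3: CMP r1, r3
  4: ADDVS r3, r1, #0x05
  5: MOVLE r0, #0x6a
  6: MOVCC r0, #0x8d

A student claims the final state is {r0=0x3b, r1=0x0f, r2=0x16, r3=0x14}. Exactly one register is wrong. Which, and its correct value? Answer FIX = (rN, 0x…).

FIX = (r0, 0x8d)

0: ✓ CMP  NZCV=0000
1: · MOVCS
2: ✓ MOVNE  r1←0x0f
3: ✓ CMP  NZCV=1001
4: ✓ ADDVS  r3←0x14
5: · MOVLE
6: ✓ MOVCC  r0←0x8d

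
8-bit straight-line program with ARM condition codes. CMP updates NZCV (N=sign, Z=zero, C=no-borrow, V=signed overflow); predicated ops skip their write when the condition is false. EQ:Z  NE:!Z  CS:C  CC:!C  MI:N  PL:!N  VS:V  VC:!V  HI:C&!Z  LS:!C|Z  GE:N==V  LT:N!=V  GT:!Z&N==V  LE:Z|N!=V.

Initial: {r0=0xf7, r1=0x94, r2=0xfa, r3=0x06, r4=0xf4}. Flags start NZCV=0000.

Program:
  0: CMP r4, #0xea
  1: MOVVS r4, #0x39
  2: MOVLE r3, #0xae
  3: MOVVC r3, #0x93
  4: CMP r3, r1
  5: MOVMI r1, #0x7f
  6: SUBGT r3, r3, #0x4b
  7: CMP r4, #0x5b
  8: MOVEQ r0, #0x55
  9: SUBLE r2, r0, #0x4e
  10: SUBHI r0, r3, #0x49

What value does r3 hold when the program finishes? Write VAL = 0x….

0: ✓ CMP  NZCV=0010
1: · MOVVS
2: · MOVLE
3: ✓ MOVVC  r3←0x93
4: ✓ CMP  NZCV=1000
5: ✓ MOVMI  r1←0x7f
6: · SUBGT
7: ✓ CMP  NZCV=1010
8: · MOVEQ
9: ✓ SUBLE  r2←0xa9
10: ✓ SUBHI  r0←0x4a

VAL = 0x93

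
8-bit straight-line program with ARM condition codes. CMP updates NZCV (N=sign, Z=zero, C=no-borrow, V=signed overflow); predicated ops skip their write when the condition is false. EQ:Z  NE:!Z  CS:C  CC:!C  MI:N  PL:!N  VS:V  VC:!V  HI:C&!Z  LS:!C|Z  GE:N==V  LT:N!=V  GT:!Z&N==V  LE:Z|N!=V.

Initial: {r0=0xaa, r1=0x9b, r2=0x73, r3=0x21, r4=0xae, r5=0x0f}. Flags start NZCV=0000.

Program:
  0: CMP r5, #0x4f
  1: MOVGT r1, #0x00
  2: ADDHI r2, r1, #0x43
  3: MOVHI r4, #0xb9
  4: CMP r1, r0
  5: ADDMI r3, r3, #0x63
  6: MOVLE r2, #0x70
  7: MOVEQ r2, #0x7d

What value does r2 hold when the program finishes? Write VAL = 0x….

0: ✓ CMP  NZCV=1000
1: · MOVGT
2: · ADDHI
3: · MOVHI
4: ✓ CMP  NZCV=1000
5: ✓ ADDMI  r3←0x84
6: ✓ MOVLE  r2←0x70
7: · MOVEQ

VAL = 0x70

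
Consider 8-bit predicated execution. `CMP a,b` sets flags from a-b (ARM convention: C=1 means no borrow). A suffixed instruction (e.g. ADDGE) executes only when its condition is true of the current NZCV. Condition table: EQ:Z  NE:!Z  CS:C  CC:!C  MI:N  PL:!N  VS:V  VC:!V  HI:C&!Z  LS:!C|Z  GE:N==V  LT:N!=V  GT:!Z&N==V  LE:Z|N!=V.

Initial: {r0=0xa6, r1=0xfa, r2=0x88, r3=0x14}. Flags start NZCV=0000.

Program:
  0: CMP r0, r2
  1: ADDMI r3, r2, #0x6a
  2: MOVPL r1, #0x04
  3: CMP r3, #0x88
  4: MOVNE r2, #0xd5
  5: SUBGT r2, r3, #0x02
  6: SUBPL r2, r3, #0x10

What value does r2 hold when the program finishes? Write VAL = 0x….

VAL = 0x12

[0] flags=0010 → (cmp)
[1] flags=0010 MI?F → skip
[2] flags=0010 PL?T → r1=0x04
[3] flags=1001 → (cmp)
[4] flags=1001 NE?T → r2=0xd5
[5] flags=1001 GT?T → r2=0x12
[6] flags=1001 PL?F → skip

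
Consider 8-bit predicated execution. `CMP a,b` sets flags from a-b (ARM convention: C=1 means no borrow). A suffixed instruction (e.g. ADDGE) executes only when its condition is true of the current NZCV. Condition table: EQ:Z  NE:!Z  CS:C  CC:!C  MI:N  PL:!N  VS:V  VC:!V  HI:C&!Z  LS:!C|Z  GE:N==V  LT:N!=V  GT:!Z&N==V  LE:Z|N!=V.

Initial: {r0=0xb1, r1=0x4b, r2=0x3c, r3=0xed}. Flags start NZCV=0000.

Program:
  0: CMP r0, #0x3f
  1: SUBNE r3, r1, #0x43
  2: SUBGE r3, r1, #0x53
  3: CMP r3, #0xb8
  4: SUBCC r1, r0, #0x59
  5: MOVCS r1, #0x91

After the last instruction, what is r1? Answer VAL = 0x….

VAL = 0x58

[0] flags=0011 → (cmp)
[1] flags=0011 NE?T → r3=0x08
[2] flags=0011 GE?F → skip
[3] flags=0000 → (cmp)
[4] flags=0000 CC?T → r1=0x58
[5] flags=0000 CS?F → skip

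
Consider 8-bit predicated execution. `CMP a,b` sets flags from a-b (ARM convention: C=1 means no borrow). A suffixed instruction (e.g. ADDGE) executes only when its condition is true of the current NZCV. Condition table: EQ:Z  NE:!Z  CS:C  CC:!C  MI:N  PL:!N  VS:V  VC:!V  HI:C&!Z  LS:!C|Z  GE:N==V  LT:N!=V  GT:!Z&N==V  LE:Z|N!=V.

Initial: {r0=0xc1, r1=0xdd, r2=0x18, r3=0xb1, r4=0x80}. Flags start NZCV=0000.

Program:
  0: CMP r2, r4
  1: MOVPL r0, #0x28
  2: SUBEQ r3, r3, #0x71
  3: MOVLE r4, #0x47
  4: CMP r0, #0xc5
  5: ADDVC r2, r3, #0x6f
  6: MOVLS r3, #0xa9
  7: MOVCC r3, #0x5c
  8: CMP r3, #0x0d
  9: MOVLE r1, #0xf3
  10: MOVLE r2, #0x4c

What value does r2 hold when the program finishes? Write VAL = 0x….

0: ✓ CMP  NZCV=1001
1: · MOVPL
2: · SUBEQ
3: · MOVLE
4: ✓ CMP  NZCV=1000
5: ✓ ADDVC  r2←0x20
6: ✓ MOVLS  r3←0xa9
7: ✓ MOVCC  r3←0x5c
8: ✓ CMP  NZCV=0010
9: · MOVLE
10: · MOVLE

VAL = 0x20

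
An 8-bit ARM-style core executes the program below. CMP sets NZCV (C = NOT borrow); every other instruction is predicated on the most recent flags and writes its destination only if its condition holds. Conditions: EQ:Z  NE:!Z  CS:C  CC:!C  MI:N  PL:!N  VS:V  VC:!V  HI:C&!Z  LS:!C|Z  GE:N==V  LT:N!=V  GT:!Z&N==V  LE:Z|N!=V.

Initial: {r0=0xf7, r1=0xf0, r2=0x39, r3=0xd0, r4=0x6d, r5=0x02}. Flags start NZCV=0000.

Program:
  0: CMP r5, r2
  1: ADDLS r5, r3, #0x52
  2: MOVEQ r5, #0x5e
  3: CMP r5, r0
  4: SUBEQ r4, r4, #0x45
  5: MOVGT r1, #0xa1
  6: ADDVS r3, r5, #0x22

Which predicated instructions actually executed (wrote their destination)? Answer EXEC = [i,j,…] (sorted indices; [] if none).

EXEC = [1,5]

0: ✓ CMP  NZCV=1000
1: ✓ ADDLS  r5←0x22
2: · MOVEQ
3: ✓ CMP  NZCV=0000
4: · SUBEQ
5: ✓ MOVGT  r1←0xa1
6: · ADDVS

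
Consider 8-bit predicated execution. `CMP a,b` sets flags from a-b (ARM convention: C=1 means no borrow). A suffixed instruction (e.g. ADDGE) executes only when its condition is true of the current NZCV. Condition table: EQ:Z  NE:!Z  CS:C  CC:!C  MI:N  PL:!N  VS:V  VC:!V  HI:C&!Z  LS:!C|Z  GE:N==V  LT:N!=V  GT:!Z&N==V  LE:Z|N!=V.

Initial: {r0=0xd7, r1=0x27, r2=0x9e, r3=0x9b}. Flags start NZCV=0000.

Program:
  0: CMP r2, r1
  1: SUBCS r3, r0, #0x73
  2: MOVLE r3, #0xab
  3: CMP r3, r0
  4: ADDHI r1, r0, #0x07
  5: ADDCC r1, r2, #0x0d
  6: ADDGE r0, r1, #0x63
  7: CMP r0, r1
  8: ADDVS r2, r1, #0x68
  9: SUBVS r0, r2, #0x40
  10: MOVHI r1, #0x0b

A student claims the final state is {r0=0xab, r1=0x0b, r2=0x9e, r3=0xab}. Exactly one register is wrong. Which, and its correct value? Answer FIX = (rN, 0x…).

[0] flags=0011 → (cmp)
[1] flags=0011 CS?T → r3=0x64
[2] flags=0011 LE?T → r3=0xab
[3] flags=1000 → (cmp)
[4] flags=1000 HI?F → skip
[5] flags=1000 CC?T → r1=0xab
[6] flags=1000 GE?F → skip
[7] flags=0010 → (cmp)
[8] flags=0010 VS?F → skip
[9] flags=0010 VS?F → skip
[10] flags=0010 HI?T → r1=0x0b

FIX = (r0, 0xd7)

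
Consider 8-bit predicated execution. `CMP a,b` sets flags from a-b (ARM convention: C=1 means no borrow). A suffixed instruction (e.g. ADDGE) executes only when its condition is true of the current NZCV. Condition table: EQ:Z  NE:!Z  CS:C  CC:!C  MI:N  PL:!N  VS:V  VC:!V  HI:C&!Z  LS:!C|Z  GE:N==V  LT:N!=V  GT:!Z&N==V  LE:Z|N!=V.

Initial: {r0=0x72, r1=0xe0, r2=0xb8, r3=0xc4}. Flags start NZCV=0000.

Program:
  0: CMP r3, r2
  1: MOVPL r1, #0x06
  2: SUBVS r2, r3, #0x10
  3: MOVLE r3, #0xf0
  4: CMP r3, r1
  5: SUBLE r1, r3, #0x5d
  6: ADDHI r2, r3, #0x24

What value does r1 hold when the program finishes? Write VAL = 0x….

0: ✓ CMP  NZCV=0010
1: ✓ MOVPL  r1←0x06
2: · SUBVS
3: · MOVLE
4: ✓ CMP  NZCV=1010
5: ✓ SUBLE  r1←0x67
6: ✓ ADDHI  r2←0xe8

VAL = 0x67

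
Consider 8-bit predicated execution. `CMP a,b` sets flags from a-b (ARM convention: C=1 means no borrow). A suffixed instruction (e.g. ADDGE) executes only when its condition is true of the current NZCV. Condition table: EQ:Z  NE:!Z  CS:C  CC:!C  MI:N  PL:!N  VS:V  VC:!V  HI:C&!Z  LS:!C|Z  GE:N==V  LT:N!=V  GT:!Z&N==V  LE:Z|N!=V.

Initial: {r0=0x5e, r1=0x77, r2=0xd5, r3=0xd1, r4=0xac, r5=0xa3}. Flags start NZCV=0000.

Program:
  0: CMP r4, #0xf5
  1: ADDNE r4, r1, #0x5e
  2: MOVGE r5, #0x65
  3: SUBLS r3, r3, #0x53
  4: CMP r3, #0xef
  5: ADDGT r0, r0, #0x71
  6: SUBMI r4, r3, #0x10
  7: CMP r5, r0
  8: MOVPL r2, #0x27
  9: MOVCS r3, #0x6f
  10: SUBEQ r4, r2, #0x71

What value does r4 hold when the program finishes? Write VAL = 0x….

VAL = 0x6e

0: ✓ CMP  NZCV=1000
1: ✓ ADDNE  r4←0xd5
2: · MOVGE
3: ✓ SUBLS  r3←0x7e
4: ✓ CMP  NZCV=1001
5: ✓ ADDGT  r0←0xcf
6: ✓ SUBMI  r4←0x6e
7: ✓ CMP  NZCV=1000
8: · MOVPL
9: · MOVCS
10: · SUBEQ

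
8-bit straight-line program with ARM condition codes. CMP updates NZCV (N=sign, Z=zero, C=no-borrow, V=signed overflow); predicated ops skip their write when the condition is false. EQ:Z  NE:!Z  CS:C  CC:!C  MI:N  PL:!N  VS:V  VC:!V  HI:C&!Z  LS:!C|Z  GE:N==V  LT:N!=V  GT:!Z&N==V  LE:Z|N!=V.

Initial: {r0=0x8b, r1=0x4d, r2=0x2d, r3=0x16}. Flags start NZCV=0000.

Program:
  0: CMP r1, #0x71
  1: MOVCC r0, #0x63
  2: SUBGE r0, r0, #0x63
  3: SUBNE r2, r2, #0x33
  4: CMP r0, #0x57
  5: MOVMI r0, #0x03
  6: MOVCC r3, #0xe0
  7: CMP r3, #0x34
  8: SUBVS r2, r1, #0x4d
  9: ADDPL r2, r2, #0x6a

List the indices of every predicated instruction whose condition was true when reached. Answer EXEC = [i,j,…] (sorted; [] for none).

[0] flags=1000 → (cmp)
[1] flags=1000 CC?T → r0=0x63
[2] flags=1000 GE?F → skip
[3] flags=1000 NE?T → r2=0xfa
[4] flags=0010 → (cmp)
[5] flags=0010 MI?F → skip
[6] flags=0010 CC?F → skip
[7] flags=1000 → (cmp)
[8] flags=1000 VS?F → skip
[9] flags=1000 PL?F → skip

EXEC = [1,3]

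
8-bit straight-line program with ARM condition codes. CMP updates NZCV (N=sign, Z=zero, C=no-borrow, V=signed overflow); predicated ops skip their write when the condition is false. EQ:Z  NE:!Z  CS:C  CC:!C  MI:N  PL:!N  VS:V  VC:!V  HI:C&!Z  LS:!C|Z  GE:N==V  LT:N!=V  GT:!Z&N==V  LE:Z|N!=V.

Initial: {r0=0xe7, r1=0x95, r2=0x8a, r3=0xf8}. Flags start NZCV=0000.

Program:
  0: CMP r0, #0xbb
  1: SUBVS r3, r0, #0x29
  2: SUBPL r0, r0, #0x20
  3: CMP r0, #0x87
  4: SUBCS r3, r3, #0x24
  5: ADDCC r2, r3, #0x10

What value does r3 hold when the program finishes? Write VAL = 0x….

[0] flags=0010 → (cmp)
[1] flags=0010 VS?F → skip
[2] flags=0010 PL?T → r0=0xc7
[3] flags=0010 → (cmp)
[4] flags=0010 CS?T → r3=0xd4
[5] flags=0010 CC?F → skip

VAL = 0xd4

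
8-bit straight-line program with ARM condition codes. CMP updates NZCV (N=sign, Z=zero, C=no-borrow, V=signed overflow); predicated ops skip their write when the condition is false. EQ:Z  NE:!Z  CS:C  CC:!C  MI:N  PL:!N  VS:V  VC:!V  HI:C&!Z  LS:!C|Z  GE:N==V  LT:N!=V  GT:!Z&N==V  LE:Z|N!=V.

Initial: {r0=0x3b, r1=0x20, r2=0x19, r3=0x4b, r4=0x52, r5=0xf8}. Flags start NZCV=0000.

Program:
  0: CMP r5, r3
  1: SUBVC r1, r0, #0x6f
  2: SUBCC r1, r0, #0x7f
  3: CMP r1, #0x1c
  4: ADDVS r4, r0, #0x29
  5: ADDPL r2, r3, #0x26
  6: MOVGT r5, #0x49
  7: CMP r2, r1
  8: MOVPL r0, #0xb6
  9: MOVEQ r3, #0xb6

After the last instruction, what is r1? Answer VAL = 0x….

VAL = 0xcc

0: ✓ CMP  NZCV=1010
1: ✓ SUBVC  r1←0xcc
2: · SUBCC
3: ✓ CMP  NZCV=1010
4: · ADDVS
5: · ADDPL
6: · MOVGT
7: ✓ CMP  NZCV=0000
8: ✓ MOVPL  r0←0xb6
9: · MOVEQ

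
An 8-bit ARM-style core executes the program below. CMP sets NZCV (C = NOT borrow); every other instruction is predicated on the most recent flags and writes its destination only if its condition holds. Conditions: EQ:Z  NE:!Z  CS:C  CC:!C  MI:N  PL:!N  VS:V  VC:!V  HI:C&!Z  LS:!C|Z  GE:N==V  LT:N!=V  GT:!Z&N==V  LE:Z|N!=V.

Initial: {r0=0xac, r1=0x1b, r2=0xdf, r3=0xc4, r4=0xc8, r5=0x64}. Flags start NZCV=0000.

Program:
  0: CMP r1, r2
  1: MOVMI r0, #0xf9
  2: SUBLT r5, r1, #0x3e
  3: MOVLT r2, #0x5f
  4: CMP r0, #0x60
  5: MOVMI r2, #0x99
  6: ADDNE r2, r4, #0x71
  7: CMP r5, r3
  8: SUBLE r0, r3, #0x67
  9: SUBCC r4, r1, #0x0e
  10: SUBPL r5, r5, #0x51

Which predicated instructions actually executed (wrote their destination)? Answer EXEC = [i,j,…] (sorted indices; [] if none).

EXEC = [6,9]

[0] flags=0000 → (cmp)
[1] flags=0000 MI?F → skip
[2] flags=0000 LT?F → skip
[3] flags=0000 LT?F → skip
[4] flags=0011 → (cmp)
[5] flags=0011 MI?F → skip
[6] flags=0011 NE?T → r2=0x39
[7] flags=1001 → (cmp)
[8] flags=1001 LE?F → skip
[9] flags=1001 CC?T → r4=0x0d
[10] flags=1001 PL?F → skip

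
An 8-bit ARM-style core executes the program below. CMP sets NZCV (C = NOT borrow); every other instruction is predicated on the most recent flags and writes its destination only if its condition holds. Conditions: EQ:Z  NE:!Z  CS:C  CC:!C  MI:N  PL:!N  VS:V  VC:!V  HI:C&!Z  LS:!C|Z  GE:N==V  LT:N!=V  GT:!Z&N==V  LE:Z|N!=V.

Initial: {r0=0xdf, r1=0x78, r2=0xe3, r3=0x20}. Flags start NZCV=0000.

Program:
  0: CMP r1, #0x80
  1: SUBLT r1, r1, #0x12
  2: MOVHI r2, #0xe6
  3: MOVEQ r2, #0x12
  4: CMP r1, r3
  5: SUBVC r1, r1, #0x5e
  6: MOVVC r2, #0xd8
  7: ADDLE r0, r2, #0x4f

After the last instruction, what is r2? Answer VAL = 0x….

VAL = 0xd8

[0] flags=1001 → (cmp)
[1] flags=1001 LT?F → skip
[2] flags=1001 HI?F → skip
[3] flags=1001 EQ?F → skip
[4] flags=0010 → (cmp)
[5] flags=0010 VC?T → r1=0x1a
[6] flags=0010 VC?T → r2=0xd8
[7] flags=0010 LE?F → skip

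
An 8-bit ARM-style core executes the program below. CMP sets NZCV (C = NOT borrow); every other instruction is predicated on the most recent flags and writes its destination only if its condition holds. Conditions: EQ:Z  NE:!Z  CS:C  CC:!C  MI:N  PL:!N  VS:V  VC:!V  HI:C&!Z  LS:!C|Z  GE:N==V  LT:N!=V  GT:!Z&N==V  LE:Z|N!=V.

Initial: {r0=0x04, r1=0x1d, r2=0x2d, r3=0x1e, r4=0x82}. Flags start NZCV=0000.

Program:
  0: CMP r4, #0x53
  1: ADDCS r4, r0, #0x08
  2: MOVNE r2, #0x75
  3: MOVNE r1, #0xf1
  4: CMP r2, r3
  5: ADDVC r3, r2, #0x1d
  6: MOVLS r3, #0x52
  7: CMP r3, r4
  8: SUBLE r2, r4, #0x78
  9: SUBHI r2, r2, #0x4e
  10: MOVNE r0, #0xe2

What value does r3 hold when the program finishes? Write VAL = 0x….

0: ✓ CMP  NZCV=0011
1: ✓ ADDCS  r4←0x0c
2: ✓ MOVNE  r2←0x75
3: ✓ MOVNE  r1←0xf1
4: ✓ CMP  NZCV=0010
5: ✓ ADDVC  r3←0x92
6: · MOVLS
7: ✓ CMP  NZCV=1010
8: ✓ SUBLE  r2←0x94
9: ✓ SUBHI  r2←0x46
10: ✓ MOVNE  r0←0xe2

VAL = 0x92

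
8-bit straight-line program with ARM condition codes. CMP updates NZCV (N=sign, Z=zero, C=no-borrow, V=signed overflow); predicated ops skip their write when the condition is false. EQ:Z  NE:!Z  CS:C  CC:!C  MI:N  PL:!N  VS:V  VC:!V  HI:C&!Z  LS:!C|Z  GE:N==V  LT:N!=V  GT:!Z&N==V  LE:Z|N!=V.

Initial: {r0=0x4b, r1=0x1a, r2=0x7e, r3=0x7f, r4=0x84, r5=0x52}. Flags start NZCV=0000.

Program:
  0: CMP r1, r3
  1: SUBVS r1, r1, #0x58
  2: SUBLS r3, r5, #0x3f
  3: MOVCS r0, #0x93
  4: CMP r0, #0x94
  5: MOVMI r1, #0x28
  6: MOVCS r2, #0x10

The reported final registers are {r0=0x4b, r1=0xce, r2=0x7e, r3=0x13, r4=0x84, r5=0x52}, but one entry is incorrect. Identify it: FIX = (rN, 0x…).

FIX = (r1, 0x28)

[0] flags=1000 → (cmp)
[1] flags=1000 VS?F → skip
[2] flags=1000 LS?T → r3=0x13
[3] flags=1000 CS?F → skip
[4] flags=1001 → (cmp)
[5] flags=1001 MI?T → r1=0x28
[6] flags=1001 CS?F → skip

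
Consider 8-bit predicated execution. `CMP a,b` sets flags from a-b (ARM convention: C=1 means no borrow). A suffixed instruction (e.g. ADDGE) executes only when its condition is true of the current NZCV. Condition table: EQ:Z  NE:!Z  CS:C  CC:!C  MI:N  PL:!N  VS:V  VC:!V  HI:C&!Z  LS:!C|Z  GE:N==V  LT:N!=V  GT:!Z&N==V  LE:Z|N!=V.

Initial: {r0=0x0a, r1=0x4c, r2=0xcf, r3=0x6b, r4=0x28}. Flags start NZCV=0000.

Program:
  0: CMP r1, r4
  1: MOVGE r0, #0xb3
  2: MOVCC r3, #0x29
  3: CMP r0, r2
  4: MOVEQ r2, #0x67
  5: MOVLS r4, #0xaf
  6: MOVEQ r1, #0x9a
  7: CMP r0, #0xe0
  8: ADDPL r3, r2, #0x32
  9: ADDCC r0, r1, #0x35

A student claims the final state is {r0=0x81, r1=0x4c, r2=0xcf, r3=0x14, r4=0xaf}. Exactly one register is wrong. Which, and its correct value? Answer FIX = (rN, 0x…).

[0] flags=0010 → (cmp)
[1] flags=0010 GE?T → r0=0xb3
[2] flags=0010 CC?F → skip
[3] flags=1000 → (cmp)
[4] flags=1000 EQ?F → skip
[5] flags=1000 LS?T → r4=0xaf
[6] flags=1000 EQ?F → skip
[7] flags=1000 → (cmp)
[8] flags=1000 PL?F → skip
[9] flags=1000 CC?T → r0=0x81

FIX = (r3, 0x6b)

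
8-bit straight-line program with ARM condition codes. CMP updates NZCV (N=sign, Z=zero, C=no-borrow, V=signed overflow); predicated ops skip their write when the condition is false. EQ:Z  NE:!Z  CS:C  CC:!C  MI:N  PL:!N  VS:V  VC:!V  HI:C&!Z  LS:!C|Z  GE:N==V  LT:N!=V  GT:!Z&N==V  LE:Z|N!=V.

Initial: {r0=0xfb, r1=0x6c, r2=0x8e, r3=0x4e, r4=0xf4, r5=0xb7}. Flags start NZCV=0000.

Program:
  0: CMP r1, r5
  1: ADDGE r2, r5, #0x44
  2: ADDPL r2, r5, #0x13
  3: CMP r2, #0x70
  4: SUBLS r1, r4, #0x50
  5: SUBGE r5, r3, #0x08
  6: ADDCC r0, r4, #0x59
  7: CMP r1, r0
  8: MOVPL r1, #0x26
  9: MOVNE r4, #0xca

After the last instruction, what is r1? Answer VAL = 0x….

0: ✓ CMP  NZCV=1001
1: ✓ ADDGE  r2←0xfb
2: · ADDPL
3: ✓ CMP  NZCV=1010
4: · SUBLS
5: · SUBGE
6: · ADDCC
7: ✓ CMP  NZCV=0000
8: ✓ MOVPL  r1←0x26
9: ✓ MOVNE  r4←0xca

VAL = 0x26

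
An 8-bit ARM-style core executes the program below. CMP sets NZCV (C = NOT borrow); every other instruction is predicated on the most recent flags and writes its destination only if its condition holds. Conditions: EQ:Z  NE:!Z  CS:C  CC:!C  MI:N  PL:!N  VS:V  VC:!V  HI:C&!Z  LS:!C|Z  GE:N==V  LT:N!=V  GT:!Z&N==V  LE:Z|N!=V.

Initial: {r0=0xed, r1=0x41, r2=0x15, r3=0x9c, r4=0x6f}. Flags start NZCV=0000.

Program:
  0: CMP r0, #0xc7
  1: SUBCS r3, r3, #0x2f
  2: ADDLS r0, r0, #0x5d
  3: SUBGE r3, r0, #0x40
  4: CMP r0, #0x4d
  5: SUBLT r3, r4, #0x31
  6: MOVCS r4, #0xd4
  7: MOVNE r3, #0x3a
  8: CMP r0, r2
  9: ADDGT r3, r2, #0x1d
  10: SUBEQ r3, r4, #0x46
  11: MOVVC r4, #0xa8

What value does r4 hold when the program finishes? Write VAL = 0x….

0: ✓ CMP  NZCV=0010
1: ✓ SUBCS  r3←0x6d
2: · ADDLS
3: ✓ SUBGE  r3←0xad
4: ✓ CMP  NZCV=1010
5: ✓ SUBLT  r3←0x3e
6: ✓ MOVCS  r4←0xd4
7: ✓ MOVNE  r3←0x3a
8: ✓ CMP  NZCV=1010
9: · ADDGT
10: · SUBEQ
11: ✓ MOVVC  r4←0xa8

VAL = 0xa8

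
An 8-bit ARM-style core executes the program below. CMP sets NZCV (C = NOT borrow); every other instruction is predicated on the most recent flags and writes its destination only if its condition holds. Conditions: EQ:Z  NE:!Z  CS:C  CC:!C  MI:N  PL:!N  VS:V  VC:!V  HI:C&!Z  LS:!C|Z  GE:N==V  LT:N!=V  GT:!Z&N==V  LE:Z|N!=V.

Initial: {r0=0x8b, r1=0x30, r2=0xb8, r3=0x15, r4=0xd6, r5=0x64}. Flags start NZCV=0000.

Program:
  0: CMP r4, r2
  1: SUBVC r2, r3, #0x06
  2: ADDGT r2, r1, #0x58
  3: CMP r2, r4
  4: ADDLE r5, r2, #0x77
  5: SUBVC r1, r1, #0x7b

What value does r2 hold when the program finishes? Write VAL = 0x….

0: ✓ CMP  NZCV=0010
1: ✓ SUBVC  r2←0x0f
2: ✓ ADDGT  r2←0x88
3: ✓ CMP  NZCV=1000
4: ✓ ADDLE  r5←0xff
5: ✓ SUBVC  r1←0xb5

VAL = 0x88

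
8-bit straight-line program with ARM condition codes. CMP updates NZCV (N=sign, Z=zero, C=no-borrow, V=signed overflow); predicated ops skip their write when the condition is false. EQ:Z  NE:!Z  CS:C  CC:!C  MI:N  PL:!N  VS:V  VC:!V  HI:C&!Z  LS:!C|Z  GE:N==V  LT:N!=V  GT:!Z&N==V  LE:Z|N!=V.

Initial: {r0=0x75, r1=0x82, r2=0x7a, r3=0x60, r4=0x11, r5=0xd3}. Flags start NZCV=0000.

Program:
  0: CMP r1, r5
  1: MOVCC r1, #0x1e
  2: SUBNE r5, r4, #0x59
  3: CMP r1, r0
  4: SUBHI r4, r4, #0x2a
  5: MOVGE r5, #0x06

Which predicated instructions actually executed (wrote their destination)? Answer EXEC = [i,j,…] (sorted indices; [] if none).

0: ✓ CMP  NZCV=1000
1: ✓ MOVCC  r1←0x1e
2: ✓ SUBNE  r5←0xb8
3: ✓ CMP  NZCV=1000
4: · SUBHI
5: · MOVGE

EXEC = [1,2]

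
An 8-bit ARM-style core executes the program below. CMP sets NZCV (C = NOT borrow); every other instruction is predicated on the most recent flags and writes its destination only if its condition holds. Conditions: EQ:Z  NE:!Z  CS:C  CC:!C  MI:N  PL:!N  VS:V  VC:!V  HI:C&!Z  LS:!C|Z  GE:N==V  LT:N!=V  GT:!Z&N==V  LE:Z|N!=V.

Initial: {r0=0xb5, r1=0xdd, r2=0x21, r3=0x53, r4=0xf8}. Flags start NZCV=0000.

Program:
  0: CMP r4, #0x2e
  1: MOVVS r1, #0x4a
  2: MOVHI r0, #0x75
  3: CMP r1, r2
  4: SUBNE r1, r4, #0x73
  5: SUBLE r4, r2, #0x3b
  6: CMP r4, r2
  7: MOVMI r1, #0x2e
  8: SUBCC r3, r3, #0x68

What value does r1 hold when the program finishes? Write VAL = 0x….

VAL = 0x2e

0: ✓ CMP  NZCV=1010
1: · MOVVS
2: ✓ MOVHI  r0←0x75
3: ✓ CMP  NZCV=1010
4: ✓ SUBNE  r1←0x85
5: ✓ SUBLE  r4←0xe6
6: ✓ CMP  NZCV=1010
7: ✓ MOVMI  r1←0x2e
8: · SUBCC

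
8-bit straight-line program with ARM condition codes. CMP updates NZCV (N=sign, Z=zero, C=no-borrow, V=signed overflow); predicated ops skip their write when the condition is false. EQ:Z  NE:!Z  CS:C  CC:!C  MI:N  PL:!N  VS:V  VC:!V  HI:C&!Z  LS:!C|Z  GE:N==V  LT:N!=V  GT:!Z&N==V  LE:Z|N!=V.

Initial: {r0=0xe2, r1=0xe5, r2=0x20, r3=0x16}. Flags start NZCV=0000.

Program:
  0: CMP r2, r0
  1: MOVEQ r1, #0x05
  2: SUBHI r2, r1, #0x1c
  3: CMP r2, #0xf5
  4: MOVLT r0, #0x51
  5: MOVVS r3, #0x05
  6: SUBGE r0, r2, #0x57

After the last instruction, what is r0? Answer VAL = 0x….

0: ✓ CMP  NZCV=0000
1: · MOVEQ
2: · SUBHI
3: ✓ CMP  NZCV=0000
4: · MOVLT
5: · MOVVS
6: ✓ SUBGE  r0←0xc9

VAL = 0xc9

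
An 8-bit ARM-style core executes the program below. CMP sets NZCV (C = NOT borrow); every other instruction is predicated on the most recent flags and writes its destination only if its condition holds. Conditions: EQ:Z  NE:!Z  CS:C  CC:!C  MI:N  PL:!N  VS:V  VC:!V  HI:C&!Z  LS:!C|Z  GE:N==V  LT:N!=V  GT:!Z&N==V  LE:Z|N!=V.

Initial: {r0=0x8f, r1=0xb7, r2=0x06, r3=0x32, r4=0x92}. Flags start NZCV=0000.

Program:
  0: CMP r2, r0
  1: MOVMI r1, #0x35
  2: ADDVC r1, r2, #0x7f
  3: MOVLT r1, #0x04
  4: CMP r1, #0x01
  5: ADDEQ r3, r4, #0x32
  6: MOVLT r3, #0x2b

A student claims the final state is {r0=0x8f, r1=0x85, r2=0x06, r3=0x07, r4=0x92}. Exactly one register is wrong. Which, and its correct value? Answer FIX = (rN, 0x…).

FIX = (r3, 0x2b)

[0] flags=0000 → (cmp)
[1] flags=0000 MI?F → skip
[2] flags=0000 VC?T → r1=0x85
[3] flags=0000 LT?F → skip
[4] flags=1010 → (cmp)
[5] flags=1010 EQ?F → skip
[6] flags=1010 LT?T → r3=0x2b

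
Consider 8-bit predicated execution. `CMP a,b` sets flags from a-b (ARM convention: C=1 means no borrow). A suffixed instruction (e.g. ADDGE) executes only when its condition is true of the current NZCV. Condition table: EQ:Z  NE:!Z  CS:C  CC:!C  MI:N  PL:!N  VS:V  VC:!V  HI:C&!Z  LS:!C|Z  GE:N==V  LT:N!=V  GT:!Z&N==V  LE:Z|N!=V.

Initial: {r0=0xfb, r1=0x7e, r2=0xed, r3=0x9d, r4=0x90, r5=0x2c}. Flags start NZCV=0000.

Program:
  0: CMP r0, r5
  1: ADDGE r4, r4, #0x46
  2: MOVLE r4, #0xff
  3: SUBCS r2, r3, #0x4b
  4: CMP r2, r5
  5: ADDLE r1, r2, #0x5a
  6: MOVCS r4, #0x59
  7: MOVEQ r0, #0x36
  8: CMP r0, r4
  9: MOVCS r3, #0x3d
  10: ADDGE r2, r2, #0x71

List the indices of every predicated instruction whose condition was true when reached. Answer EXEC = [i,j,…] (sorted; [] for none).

[0] flags=1010 → (cmp)
[1] flags=1010 GE?F → skip
[2] flags=1010 LE?T → r4=0xff
[3] flags=1010 CS?T → r2=0x52
[4] flags=0010 → (cmp)
[5] flags=0010 LE?F → skip
[6] flags=0010 CS?T → r4=0x59
[7] flags=0010 EQ?F → skip
[8] flags=1010 → (cmp)
[9] flags=1010 CS?T → r3=0x3d
[10] flags=1010 GE?F → skip

EXEC = [2,3,6,9]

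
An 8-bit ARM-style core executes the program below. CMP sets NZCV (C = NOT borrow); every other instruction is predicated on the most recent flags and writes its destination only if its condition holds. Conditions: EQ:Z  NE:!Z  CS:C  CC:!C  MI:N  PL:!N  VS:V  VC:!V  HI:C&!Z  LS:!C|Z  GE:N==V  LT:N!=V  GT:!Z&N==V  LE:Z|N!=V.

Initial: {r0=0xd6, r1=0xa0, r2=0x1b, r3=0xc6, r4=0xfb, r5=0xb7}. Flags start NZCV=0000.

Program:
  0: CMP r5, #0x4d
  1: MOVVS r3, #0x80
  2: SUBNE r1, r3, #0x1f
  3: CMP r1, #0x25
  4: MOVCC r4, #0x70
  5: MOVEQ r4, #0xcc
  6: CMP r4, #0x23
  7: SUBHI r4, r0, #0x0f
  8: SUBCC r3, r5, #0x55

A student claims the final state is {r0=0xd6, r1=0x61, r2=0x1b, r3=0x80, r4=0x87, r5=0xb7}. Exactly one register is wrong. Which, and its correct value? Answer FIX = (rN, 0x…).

FIX = (r4, 0xc7)

0: ✓ CMP  NZCV=0011
1: ✓ MOVVS  r3←0x80
2: ✓ SUBNE  r1←0x61
3: ✓ CMP  NZCV=0010
4: · MOVCC
5: · MOVEQ
6: ✓ CMP  NZCV=1010
7: ✓ SUBHI  r4←0xc7
8: · SUBCC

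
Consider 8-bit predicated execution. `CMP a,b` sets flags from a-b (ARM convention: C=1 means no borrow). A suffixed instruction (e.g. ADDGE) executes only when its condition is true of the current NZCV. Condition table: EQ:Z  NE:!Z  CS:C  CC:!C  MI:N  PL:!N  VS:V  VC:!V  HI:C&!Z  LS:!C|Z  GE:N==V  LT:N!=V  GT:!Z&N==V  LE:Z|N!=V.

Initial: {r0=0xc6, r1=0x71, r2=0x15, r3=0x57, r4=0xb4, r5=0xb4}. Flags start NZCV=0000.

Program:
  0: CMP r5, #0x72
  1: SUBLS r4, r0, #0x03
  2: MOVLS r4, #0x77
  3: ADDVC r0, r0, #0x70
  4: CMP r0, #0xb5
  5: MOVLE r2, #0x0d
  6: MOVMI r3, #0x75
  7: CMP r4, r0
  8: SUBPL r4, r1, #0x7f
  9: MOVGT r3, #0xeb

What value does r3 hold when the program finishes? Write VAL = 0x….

VAL = 0x57

0: ✓ CMP  NZCV=0011
1: · SUBLS
2: · MOVLS
3: · ADDVC
4: ✓ CMP  NZCV=0010
5: · MOVLE
6: · MOVMI
7: ✓ CMP  NZCV=1000
8: · SUBPL
9: · MOVGT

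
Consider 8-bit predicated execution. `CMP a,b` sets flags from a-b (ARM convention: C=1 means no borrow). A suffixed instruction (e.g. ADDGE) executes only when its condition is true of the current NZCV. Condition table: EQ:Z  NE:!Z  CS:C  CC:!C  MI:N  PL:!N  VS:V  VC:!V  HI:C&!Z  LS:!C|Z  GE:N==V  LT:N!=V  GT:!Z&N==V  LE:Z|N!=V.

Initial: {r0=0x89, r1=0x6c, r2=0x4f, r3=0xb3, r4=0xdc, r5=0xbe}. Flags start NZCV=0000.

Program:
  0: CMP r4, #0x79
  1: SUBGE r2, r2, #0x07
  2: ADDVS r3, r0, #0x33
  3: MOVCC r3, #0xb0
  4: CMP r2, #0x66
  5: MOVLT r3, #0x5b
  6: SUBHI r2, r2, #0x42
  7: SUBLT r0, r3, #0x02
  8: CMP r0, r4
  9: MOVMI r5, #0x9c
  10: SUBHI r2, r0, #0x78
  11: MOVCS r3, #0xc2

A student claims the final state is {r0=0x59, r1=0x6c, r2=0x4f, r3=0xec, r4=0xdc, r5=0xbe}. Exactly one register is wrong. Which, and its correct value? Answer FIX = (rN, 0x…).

FIX = (r3, 0x5b)

0: ✓ CMP  NZCV=0011
1: · SUBGE
2: ✓ ADDVS  r3←0xbc
3: · MOVCC
4: ✓ CMP  NZCV=1000
5: ✓ MOVLT  r3←0x5b
6: · SUBHI
7: ✓ SUBLT  r0←0x59
8: ✓ CMP  NZCV=0000
9: · MOVMI
10: · SUBHI
11: · MOVCS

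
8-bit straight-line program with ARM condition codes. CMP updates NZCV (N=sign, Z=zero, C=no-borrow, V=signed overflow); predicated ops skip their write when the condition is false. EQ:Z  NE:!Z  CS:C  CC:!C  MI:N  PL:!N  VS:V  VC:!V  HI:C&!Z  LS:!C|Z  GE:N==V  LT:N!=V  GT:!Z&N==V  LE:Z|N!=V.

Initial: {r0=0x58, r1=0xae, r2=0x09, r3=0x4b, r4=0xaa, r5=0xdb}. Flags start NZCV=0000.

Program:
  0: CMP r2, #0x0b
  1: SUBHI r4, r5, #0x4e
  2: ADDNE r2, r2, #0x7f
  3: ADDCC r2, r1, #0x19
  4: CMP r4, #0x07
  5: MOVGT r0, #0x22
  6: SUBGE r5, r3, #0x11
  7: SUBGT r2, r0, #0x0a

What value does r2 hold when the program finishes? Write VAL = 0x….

VAL = 0xc7

0: ✓ CMP  NZCV=1000
1: · SUBHI
2: ✓ ADDNE  r2←0x88
3: ✓ ADDCC  r2←0xc7
4: ✓ CMP  NZCV=1010
5: · MOVGT
6: · SUBGE
7: · SUBGT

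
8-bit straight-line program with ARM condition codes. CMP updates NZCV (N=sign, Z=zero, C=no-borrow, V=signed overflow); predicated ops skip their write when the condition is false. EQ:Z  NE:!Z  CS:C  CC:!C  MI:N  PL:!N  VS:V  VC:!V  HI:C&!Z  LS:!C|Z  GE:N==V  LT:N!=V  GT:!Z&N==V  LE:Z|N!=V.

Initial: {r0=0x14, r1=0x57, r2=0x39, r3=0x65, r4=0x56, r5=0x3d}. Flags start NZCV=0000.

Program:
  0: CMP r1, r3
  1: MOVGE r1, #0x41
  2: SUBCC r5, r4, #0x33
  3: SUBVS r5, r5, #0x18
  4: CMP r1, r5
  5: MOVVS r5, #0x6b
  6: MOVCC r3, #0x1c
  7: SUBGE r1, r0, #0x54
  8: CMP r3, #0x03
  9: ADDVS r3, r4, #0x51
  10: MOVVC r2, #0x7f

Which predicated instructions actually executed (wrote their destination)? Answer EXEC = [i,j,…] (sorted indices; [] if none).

[0] flags=1000 → (cmp)
[1] flags=1000 GE?F → skip
[2] flags=1000 CC?T → r5=0x23
[3] flags=1000 VS?F → skip
[4] flags=0010 → (cmp)
[5] flags=0010 VS?F → skip
[6] flags=0010 CC?F → skip
[7] flags=0010 GE?T → r1=0xc0
[8] flags=0010 → (cmp)
[9] flags=0010 VS?F → skip
[10] flags=0010 VC?T → r2=0x7f

EXEC = [2,7,10]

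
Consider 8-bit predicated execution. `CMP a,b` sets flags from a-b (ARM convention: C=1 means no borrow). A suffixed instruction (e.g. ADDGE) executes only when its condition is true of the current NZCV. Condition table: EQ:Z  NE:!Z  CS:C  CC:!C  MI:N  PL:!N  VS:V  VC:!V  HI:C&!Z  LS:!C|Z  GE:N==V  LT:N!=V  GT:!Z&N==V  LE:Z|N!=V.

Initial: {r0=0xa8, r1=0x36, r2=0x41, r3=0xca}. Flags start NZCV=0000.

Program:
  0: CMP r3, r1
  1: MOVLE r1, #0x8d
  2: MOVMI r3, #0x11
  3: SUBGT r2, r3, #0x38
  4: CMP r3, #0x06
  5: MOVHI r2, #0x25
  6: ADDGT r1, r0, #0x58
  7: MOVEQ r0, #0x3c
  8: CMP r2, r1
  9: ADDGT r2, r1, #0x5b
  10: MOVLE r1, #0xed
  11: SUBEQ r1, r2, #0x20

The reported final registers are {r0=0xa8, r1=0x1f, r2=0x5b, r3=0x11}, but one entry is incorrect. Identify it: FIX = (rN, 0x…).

0: ✓ CMP  NZCV=1010
1: ✓ MOVLE  r1←0x8d
2: ✓ MOVMI  r3←0x11
3: · SUBGT
4: ✓ CMP  NZCV=0010
5: ✓ MOVHI  r2←0x25
6: ✓ ADDGT  r1←0x00
7: · MOVEQ
8: ✓ CMP  NZCV=0010
9: ✓ ADDGT  r2←0x5b
10: · MOVLE
11: · SUBEQ

FIX = (r1, 0x00)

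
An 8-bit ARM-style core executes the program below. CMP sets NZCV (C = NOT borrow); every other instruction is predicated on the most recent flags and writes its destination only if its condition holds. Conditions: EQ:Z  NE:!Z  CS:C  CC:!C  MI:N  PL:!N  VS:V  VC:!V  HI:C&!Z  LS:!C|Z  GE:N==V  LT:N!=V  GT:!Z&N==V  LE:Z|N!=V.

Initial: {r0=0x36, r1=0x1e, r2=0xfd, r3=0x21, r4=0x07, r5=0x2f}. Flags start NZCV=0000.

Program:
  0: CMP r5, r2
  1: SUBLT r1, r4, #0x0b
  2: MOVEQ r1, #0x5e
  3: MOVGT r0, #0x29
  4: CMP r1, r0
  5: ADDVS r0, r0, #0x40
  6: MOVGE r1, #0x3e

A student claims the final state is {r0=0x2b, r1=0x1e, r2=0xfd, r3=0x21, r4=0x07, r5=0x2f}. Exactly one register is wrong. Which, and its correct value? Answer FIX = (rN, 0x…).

FIX = (r0, 0x29)

0: ✓ CMP  NZCV=0000
1: · SUBLT
2: · MOVEQ
3: ✓ MOVGT  r0←0x29
4: ✓ CMP  NZCV=1000
5: · ADDVS
6: · MOVGE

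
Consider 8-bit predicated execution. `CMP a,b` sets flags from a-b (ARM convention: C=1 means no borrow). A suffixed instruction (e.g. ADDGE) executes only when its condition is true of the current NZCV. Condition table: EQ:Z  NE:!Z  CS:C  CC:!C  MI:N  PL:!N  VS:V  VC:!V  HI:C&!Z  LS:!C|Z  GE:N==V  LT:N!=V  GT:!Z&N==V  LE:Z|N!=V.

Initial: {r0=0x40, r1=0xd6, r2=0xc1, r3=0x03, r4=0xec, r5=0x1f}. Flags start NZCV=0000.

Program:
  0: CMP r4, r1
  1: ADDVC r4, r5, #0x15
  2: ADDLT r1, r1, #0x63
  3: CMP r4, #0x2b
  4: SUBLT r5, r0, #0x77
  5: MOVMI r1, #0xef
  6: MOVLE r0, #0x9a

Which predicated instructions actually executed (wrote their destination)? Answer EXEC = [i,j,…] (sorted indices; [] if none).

EXEC = [1]

0: ✓ CMP  NZCV=0010
1: ✓ ADDVC  r4←0x34
2: · ADDLT
3: ✓ CMP  NZCV=0010
4: · SUBLT
5: · MOVMI
6: · MOVLE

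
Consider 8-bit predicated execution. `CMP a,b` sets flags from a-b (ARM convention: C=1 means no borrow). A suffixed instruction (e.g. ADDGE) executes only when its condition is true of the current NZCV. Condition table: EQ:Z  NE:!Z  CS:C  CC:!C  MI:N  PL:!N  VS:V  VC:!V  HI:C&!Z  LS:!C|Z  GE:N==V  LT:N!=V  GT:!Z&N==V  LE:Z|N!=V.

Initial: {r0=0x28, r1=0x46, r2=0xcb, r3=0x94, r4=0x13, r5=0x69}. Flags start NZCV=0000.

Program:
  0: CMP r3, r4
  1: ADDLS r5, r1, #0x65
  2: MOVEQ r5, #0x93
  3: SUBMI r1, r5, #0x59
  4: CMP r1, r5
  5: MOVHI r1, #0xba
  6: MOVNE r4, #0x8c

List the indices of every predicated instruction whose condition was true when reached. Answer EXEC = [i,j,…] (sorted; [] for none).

EXEC = [3,6]

[0] flags=1010 → (cmp)
[1] flags=1010 LS?F → skip
[2] flags=1010 EQ?F → skip
[3] flags=1010 MI?T → r1=0x10
[4] flags=1000 → (cmp)
[5] flags=1000 HI?F → skip
[6] flags=1000 NE?T → r4=0x8c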